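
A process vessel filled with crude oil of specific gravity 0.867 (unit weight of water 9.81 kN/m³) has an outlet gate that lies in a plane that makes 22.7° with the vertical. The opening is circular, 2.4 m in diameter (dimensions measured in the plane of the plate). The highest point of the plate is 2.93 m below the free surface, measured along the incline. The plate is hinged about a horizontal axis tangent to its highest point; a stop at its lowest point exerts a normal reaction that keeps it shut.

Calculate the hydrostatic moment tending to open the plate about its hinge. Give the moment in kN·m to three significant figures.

γ = 0.867 × 9.81 = 8.50527 kN/m³.
The plate makes 22.7° with the vertical, i.e. θ = 90° − 22.7° = 67.3° to the horizontal. Measuring y along the incline from the free-surface line, vertical depth h = y·sinθ with sinθ = 0.922538.
The centroid is at the centre, 1.2 m below the top of the plate, so y_c = 2.93 + 1.2 = 4.13 m and h_c = 4.13 × 0.922538 = 3.81008 m.
A = π(1.2)² = 4.52389 m².
Resultant F = γ·h_c·A = 8.50527 × 3.81008 × 4.52389 = 146.6 kN.
I_c = πr⁴/4 = π × 1.2⁴/4 = 1.6286 m⁴.
Centre of pressure: y_p = y_c + I_c/(y_c·A) = 4.13 + 1.6286/(4.13 × 4.52389) = 4.13 + 0.087167 = 4.21717 m along the plane.
The resultant acts 1.2 + 0.087167 = 1.28717 m (along the plate) below the hinge at the top edge, so the moment about the hinge is M = F × 1.28717 = 146.6 × 1.28717 = 188.699 kN·m.

M ≈ 189 kN·m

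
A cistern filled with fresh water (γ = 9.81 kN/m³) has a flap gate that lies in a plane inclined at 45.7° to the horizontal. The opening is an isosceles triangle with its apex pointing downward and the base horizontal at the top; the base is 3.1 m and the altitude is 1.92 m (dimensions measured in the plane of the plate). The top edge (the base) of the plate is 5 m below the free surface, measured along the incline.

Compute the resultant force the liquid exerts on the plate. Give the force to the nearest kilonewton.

γ = 9.81 kN/m³.
Let θ = 45.7° be the plate's angle to the horizontal; measure y along the incline from where the plane meets the free surface. Vertical depth h = y·sinθ with sinθ = 0.715693.
With the apex down, the centroid sits h/3 = 1.92/3 = 0.64 m below the base (the top edge), so y_c = 5 + 0.64 = 5.64 m and h_c = 5.64 × 0.715693 = 4.03651 m.
A = ½ × 3.1 × 1.92 = 2.976 m².
Resultant F = γ·h_c·A = 9.81 × 4.03651 × 2.976 = 117.844 kN.

F ≈ 118 kN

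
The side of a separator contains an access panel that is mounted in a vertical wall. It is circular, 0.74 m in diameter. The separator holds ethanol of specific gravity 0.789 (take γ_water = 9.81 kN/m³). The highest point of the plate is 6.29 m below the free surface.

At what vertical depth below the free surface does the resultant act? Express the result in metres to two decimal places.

h_p = 6.67 m

γ = 0.789 × 9.81 = 7.74009 kN/m³.
The centroid is at the centre, 0.37 m below the top of the plate, so the centroid depth is h_c = 6.29 + 0.37 = 6.66 m.
A = π(0.37)² = 0.430084 m².
Resultant F = γ·h_c·A = 7.74009 × 6.66 × 0.430084 = 22.1704 kN.
I_c = πr⁴/4 = π × 0.37⁴/4 = 0.0147196 m⁴.
Centre of pressure: y_p = y_c + I_c/(y_c·A) = 6.66 + 0.0147196/(6.66 × 0.430084) = 6.66 + 0.00513888 = 6.66514 m along the plane.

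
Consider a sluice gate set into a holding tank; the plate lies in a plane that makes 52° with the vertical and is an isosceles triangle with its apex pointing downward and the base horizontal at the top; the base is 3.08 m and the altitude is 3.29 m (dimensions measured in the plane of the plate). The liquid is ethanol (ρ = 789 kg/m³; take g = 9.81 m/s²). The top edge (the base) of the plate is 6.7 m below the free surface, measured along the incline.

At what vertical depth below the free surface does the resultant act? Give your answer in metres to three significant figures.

γ = ρg = 789 × 9.81 / 1000 = 7.74009 kN/m³.
The plate makes 52° with the vertical, i.e. θ = 90° − 52° = 38° to the horizontal. Measuring y along the incline from the free-surface line, vertical depth h = y·sinθ with sinθ = 0.615661.
With the apex down, the centroid sits h/3 = 3.29/3 = 1.09667 m below the base (the top edge), so y_c = 6.7 + 1.09667 = 7.79667 m and h_c = 7.79667 × 0.615661 = 4.80011 m.
A = ½ × 3.08 × 3.29 = 5.0666 m².
Resultant F = γ·h_c·A = 7.74009 × 4.80011 × 5.0666 = 188.241 kN.
I_c = b·h³/36 = 3.08 × 3.29³/36 = 3.04674 m⁴.
Centre of pressure: y_p = y_c + I_c/(y_c·A) = 7.79667 + 3.04674/(7.79667 × 5.0666) = 7.79667 + 0.0771276 = 7.8738 m along the plane.
Vertically, h_p = y_p·sinθ = 7.8738 × 0.615661 = 4.84759 m.

h_p = 4.85 m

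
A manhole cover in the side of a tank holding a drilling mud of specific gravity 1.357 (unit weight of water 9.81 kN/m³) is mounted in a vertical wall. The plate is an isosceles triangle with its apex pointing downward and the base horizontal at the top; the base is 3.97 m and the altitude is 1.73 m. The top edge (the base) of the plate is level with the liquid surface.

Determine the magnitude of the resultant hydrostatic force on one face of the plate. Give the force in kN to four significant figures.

F ≈ 26.36 kN

γ = 1.357 × 9.81 = 13.31217 kN/m³.
With the apex down, the centroid sits h/3 = 1.73/3 = 0.576667 m below the base (the top edge), so the centroid depth is h_c = 0.576667 m.
A = ½ × 3.97 × 1.73 = 3.43405 m².
Resultant F = γ·h_c·A = 13.31217 × 0.576667 × 3.43405 = 26.3621 kN.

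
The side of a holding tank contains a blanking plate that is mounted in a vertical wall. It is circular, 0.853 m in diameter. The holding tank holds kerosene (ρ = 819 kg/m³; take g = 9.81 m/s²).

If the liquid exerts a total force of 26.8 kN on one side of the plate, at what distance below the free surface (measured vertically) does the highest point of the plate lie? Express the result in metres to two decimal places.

γ = ρg = 819 × 9.81 / 1000 = 8.03439 kN/m³.
A = π(0.4265)² = 0.571463 m².
From F = γ·h_c·A, the centroid depth is h_c = 26.8/(8.03439 × 0.571463) = 5.83705 m.
The centroid is at the centre, 0.4265 m below the top of the plate, so the highest point sits at h_top = 5.83705 − 0.4265 = 5.41055 m below the surface.

d_top ≈ 5.41 m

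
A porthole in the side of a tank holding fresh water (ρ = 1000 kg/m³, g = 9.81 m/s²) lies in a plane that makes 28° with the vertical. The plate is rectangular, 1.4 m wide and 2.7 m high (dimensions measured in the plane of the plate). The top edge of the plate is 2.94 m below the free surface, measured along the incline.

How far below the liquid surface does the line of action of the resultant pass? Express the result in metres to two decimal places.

γ = ρg = 1000 × 9.81 = 9810 N/m³ = 9.81 kN/m³.
The plate makes 28° with the vertical, i.e. θ = 90° − 28° = 62° to the horizontal. Measuring y along the incline from the free-surface line, vertical depth h = y·sinθ with sinθ = 0.882948.
The centroid lies 2.7/2 = 1.35 m below the top edge, so y_c = 2.94 + 1.35 = 4.29 m and h_c = 4.29 × 0.882948 = 3.78785 m.
A = 1.4 × 2.7 = 3.78 m².
Resultant F = γ·h_c·A = 9.81 × 3.78785 × 3.78 = 140.46 kN.
I_c = b·h³/12 = 1.4 × 2.7³/12 = 2.29635 m⁴.
Centre of pressure: y_p = y_c + I_c/(y_c·A) = 4.29 + 2.29635/(4.29 × 3.78) = 4.29 + 0.141608 = 4.43161 m along the plane.
Vertically, h_p = y_p·sinθ = 4.43161 × 0.882948 = 3.91288 m.

h_p = 3.91 m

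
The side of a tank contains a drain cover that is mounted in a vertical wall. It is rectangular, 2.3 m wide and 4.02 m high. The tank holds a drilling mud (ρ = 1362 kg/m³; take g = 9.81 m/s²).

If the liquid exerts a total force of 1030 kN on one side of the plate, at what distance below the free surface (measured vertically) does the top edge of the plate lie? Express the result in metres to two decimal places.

γ = ρg = 1362 × 9.81 / 1000 = 13.36122 kN/m³.
A = 2.3 × 4.02 = 9.246 m².
From F = γ·h_c·A, the centroid depth is h_c = 1030/(13.36122 × 9.246) = 8.33753 m.
The centroid lies 4.02/2 = 2.01 m below the top edge, so the top edge sits at h_top = 8.33753 − 2.01 = 6.32753 m below the surface.

d_top ≈ 6.33 m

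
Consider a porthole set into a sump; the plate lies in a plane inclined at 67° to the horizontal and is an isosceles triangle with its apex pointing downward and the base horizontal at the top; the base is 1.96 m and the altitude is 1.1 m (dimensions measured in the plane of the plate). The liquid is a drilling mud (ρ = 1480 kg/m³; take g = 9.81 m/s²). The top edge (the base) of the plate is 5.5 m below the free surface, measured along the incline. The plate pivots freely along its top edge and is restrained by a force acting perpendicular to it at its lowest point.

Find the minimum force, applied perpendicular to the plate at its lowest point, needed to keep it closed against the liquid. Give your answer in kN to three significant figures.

γ = ρg = 1480 × 9.81 / 1000 = 14.5188 kN/m³.
Let θ = 67° be the plate's angle to the horizontal; measure y along the incline from where the plane meets the free surface. Vertical depth h = y·sinθ with sinθ = 0.920505.
With the apex down, the centroid sits h/3 = 1.1/3 = 0.366667 m below the base (the top edge), so y_c = 5.5 + 0.366667 = 5.86667 m and h_c = 5.86667 × 0.920505 = 5.4003 m.
A = ½ × 1.96 × 1.1 = 1.078 m².
Resultant F = γ·h_c·A = 14.5188 × 5.4003 × 1.078 = 84.5215 kN.
I_c = b·h³/36 = 1.96 × 1.1³/36 = 0.0724656 m⁴.
Centre of pressure: y_p = y_c + I_c/(y_c·A) = 5.86667 + 0.0724656/(5.86667 × 1.078) = 5.86667 + 0.0114583 = 5.87813 m along the plane.
The resultant acts 0.366667 + 0.0114583 = 0.378125 m (along the plate) below the hinge at the top edge, so the moment about the hinge is M = F × 0.378125 = 84.5215 × 0.378125 = 31.9597 kN·m.
A normal force at the bottom, 1.1 m from the hinge, must supply this moment: P = 31.9597/1.1 = 29.0543 kN.

P ≈ 29.1 kN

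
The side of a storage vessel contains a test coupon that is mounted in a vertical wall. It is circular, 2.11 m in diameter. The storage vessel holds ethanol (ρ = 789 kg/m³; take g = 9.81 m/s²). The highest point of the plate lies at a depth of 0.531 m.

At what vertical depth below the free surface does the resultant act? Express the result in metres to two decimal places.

γ = ρg = 789 × 9.81 / 1000 = 7.74009 kN/m³.
The centroid is at the centre, 1.055 m below the top of the plate, so the centroid depth is h_c = 0.531 + 1.055 = 1.586 m.
A = π(1.055)² = 3.49667 m².
Resultant F = γ·h_c·A = 7.74009 × 1.586 × 3.49667 = 42.9244 kN.
I_c = πr⁴/4 = π × 1.055⁴/4 = 0.972971 m⁴.
Centre of pressure: y_p = y_c + I_c/(y_c·A) = 1.586 + 0.972971/(1.586 × 3.49667) = 1.586 + 0.175445 = 1.76145 m along the plane.

h_p = 1.76 m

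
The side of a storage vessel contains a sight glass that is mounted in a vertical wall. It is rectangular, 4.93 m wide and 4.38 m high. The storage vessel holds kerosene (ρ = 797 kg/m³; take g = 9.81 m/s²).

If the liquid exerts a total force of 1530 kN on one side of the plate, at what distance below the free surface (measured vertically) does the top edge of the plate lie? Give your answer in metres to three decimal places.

γ = ρg = 797 × 9.81 / 1000 = 7.81857 kN/m³.
A = 4.93 × 4.38 = 21.5934 m².
From F = γ·h_c·A, the centroid depth is h_c = 1530/(7.81857 × 21.5934) = 9.0624 m.
The centroid lies 4.38/2 = 2.19 m below the top edge, so the top edge sits at h_top = 9.0624 − 2.19 = 6.8724 m below the surface.

d_top ≈ 6.872 m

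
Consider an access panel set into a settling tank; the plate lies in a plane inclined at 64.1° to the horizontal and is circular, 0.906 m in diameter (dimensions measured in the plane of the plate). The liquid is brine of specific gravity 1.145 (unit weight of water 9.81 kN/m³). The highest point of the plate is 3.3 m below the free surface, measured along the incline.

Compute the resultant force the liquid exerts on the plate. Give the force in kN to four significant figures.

F ≈ 24.45 kN

γ = 1.145 × 9.81 = 11.23245 kN/m³.
Let θ = 64.1° be the plate's angle to the horizontal; measure y along the incline from where the plane meets the free surface. Vertical depth h = y·sinθ with sinθ = 0.899558.
The centroid is at the centre, 0.453 m below the top of the plate, so y_c = 3.3 + 0.453 = 3.753 m and h_c = 3.753 × 0.899558 = 3.37604 m.
A = π(0.453)² = 0.644683 m².
Resultant F = γ·h_c·A = 11.23245 × 3.37604 × 0.644683 = 24.4472 kN.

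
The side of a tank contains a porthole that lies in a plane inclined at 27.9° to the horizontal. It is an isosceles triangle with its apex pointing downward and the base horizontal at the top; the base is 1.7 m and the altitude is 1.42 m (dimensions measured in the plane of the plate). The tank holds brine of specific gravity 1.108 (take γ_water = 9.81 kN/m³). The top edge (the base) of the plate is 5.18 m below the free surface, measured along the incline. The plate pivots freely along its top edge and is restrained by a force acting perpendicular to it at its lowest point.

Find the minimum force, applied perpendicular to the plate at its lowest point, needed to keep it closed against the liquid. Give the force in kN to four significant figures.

P ≈ 12.05 kN

γ = 1.108 × 9.81 = 10.86948 kN/m³.
Let θ = 27.9° be the plate's angle to the horizontal; measure y along the incline from where the plane meets the free surface. Vertical depth h = y·sinθ with sinθ = 0.467930.
With the apex down, the centroid sits h/3 = 1.42/3 = 0.473333 m below the base (the top edge), so y_c = 5.18 + 0.473333 = 5.65333 m and h_c = 5.65333 × 0.467930 = 2.64536 m.
A = ½ × 1.7 × 1.42 = 1.207 m².
Resultant F = γ·h_c·A = 10.86948 × 2.64536 × 1.207 = 34.7057 kN.
I_c = b·h³/36 = 1.7 × 1.42³/36 = 0.135211 m⁴.
Centre of pressure: y_p = y_c + I_c/(y_c·A) = 5.65333 + 0.135211/(5.65333 × 1.207) = 5.65333 + 0.0198153 = 5.67315 m along the plane.
The resultant acts 0.473333 + 0.0198153 = 0.493148 m (along the plate) below the hinge at the top edge, so the moment about the hinge is M = F × 0.493148 = 34.7057 × 0.493148 = 17.115 kN·m.
A normal force at the bottom, 1.42 m from the hinge, must supply this moment: P = 17.115/1.42 = 12.0528 kN.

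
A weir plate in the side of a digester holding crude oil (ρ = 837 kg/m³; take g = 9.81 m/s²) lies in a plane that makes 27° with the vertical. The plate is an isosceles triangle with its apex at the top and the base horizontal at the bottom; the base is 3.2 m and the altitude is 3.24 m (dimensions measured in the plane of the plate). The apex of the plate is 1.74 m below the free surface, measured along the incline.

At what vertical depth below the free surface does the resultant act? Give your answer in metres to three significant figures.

h_p = 3.61 m

γ = ρg = 837 × 9.81 / 1000 = 8.21097 kN/m³.
The plate makes 27° with the vertical, i.e. θ = 90° − 27° = 63° to the horizontal. Measuring y along the incline from the free-surface line, vertical depth h = y·sinθ with sinθ = 0.891007.
With the apex up, the centroid sits 2h/3 = 2 × 3.24/3 = 2.16 m below the apex, so y_c = 1.74 + 2.16 = 3.9 m and h_c = 3.9 × 0.891007 = 3.47493 m.
A = ½ × 3.2 × 3.24 = 5.184 m².
Resultant F = γ·h_c·A = 8.21097 × 3.47493 × 5.184 = 147.913 kN.
I_c = b·h³/36 = 3.2 × 3.24³/36 = 3.02331 m⁴.
Centre of pressure: y_p = y_c + I_c/(y_c·A) = 3.9 + 3.02331/(3.9 × 5.184) = 3.9 + 0.149539 = 4.04954 m along the plane.
Vertically, h_p = y_p·sinθ = 4.04954 × 0.891007 = 3.60817 m.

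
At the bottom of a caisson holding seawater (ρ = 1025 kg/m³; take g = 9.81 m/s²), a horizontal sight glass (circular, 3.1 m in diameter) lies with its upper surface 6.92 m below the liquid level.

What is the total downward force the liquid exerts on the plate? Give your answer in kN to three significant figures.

γ = ρg = 1025 × 9.81 / 1000 = 10.05525 kN/m³.
The plate is horizontal, so pressure is uniform at p = γ·h = 10.05525 × 6.92 = 69.5823 kN/m².
A = π(1.55)² = 7.54768 m².
F = p·A = 69.5823 × 7.54768 = 525.185 kN.

F ≈ 525 kN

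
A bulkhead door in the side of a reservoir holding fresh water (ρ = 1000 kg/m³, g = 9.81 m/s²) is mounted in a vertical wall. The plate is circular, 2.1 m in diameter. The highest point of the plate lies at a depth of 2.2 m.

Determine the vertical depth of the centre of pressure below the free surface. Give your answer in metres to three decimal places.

γ = ρg = 1000 × 9.81 = 9810 N/m³ = 9.81 kN/m³.
The centroid is at the centre, 1.05 m below the top of the plate, so the centroid depth is h_c = 2.2 + 1.05 = 3.25 m.
A = π(1.05)² = 3.46361 m².
Resultant F = γ·h_c·A = 9.81 × 3.25 × 3.46361 = 110.429 kN.
I_c = πr⁴/4 = π × 1.05⁴/4 = 0.954656 m⁴.
Centre of pressure: y_p = y_c + I_c/(y_c·A) = 3.25 + 0.954656/(3.25 × 3.46361) = 3.25 + 0.0848076 = 3.33481 m along the plane.

h_p = 3.335 m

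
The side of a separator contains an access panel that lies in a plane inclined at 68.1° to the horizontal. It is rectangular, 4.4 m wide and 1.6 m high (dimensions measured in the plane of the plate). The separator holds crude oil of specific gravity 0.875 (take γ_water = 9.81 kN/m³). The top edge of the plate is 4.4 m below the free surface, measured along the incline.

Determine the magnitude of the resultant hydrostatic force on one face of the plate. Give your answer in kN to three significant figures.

γ = 0.875 × 9.81 = 8.58375 kN/m³.
Let θ = 68.1° be the plate's angle to the horizontal; measure y along the incline from where the plane meets the free surface. Vertical depth h = y·sinθ with sinθ = 0.927836.
The centroid lies 1.6/2 = 0.8 m below the top edge, so y_c = 4.4 + 0.8 = 5.2 m and h_c = 5.2 × 0.927836 = 4.82475 m.
A = 4.4 × 1.6 = 7.04 m².
Resultant F = γ·h_c·A = 8.58375 × 4.82475 × 7.04 = 291.558 kN.

F ≈ 292 kN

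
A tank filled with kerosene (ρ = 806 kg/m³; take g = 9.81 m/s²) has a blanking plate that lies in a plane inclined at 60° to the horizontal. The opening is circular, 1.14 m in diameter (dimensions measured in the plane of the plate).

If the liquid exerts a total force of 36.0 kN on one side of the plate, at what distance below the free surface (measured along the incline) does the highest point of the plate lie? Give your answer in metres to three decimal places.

γ = ρg = 806 × 9.81 / 1000 = 7.90686 kN/m³.
A = π(0.57)² = 1.0207 m².
From F = γ·h_c·A, the centroid depth is h_c = 36.0/(7.90686 × 1.0207) = 4.46067 m.
Let θ = 60° be the plate's angle to the horizontal; measure y along the incline from where the plane meets the free surface. Vertical depth h = y·sinθ with sinθ = 0.866025.
Along the incline, y_c = h_c/sinθ = 4.46067/0.866025 = 5.15074 m.
The centroid is at the centre, 0.57 m below the top of the plate, so the highest point sits at y_top = 5.15074 − 0.57 = 4.58074 m along the incline.

y_top ≈ 4.581 m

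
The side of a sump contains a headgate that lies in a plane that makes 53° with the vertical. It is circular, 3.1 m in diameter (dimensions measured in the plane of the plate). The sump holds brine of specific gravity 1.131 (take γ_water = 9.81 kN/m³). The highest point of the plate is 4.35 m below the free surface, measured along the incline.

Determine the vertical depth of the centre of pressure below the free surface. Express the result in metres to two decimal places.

γ = 1.131 × 9.81 = 11.09511 kN/m³.
The plate makes 53° with the vertical, i.e. θ = 90° − 53° = 37° to the horizontal. Measuring y along the incline from the free-surface line, vertical depth h = y·sinθ with sinθ = 0.601815.
The centroid is at the centre, 1.55 m below the top of the plate, so y_c = 4.35 + 1.55 = 5.9 m and h_c = 5.9 × 0.601815 = 3.55071 m.
A = π(1.55)² = 7.54768 m².
Resultant F = γ·h_c·A = 11.09511 × 3.55071 × 7.54768 = 297.345 kN.
I_c = πr⁴/4 = π × 1.55⁴/4 = 4.53332 m⁴.
Centre of pressure: y_p = y_c + I_c/(y_c·A) = 5.9 + 4.53332/(5.9 × 7.54768) = 5.9 + 0.101801 = 6.0018 m along the plane.
Vertically, h_p = y_p·sinθ = 6.0018 × 0.601815 = 3.61197 m.

h_p = 3.61 m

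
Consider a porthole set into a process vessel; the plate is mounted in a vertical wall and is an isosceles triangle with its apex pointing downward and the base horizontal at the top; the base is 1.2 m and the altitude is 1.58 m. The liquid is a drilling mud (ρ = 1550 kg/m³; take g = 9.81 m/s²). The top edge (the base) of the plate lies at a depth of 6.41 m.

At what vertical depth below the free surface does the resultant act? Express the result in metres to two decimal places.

h_p = 6.96 m

γ = ρg = 1550 × 9.81 / 1000 = 15.2055 kN/m³.
With the apex down, the centroid sits h/3 = 1.58/3 = 0.526667 m below the base (the top edge), so the centroid depth is h_c = 6.41 + 0.526667 = 6.93667 m.
A = ½ × 1.2 × 1.58 = 0.948 m².
Resultant F = γ·h_c·A = 15.2055 × 6.93667 × 0.948 = 99.9908 kN.
I_c = b·h³/36 = 1.2 × 1.58³/36 = 0.131477 m⁴.
Centre of pressure: y_p = y_c + I_c/(y_c·A) = 6.93667 + 0.131477/(6.93667 × 0.948) = 6.93667 + 0.0199936 = 6.95666 m along the plane.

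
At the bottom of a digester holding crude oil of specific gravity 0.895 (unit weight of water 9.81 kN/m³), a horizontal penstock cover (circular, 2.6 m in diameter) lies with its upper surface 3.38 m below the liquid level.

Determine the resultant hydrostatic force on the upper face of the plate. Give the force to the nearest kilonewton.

F ≈ 158 kN

γ = 0.895 × 9.81 = 8.77995 kN/m³.
The plate is horizontal, so pressure is uniform at p = γ·h = 8.77995 × 3.38 = 29.6762 kN/m².
A = π(1.3)² = 5.30929 m².
F = p·A = 29.6762 × 5.30929 = 157.56 kN.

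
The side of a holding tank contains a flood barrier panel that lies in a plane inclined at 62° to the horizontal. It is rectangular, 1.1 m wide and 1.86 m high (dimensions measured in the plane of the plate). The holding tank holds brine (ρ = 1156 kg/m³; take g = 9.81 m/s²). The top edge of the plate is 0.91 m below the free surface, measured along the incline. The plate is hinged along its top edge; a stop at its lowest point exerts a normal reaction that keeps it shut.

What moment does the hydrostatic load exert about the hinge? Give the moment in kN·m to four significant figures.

M ≈ 40.96 kN·m

γ = ρg = 1156 × 9.81 / 1000 = 11.34036 kN/m³.
Let θ = 62° be the plate's angle to the horizontal; measure y along the incline from where the plane meets the free surface. Vertical depth h = y·sinθ with sinθ = 0.882948.
The centroid lies 1.86/2 = 0.93 m below the top edge, so y_c = 0.91 + 0.93 = 1.84 m and h_c = 1.84 × 0.882948 = 1.62462 m.
A = 1.1 × 1.86 = 2.046 m².
Resultant F = γ·h_c·A = 11.34036 × 1.62462 × 2.046 = 37.695 kN.
I_c = b·h³/12 = 1.1 × 1.86³/12 = 0.589862 m⁴.
Centre of pressure: y_p = y_c + I_c/(y_c·A) = 1.84 + 0.589862/(1.84 × 2.046) = 1.84 + 0.156685 = 1.99669 m along the plane.
The resultant acts 0.93 + 0.156685 = 1.08669 m (along the plate) below the hinge at the top edge, so the moment about the hinge is M = F × 1.08669 = 37.695 × 1.08669 = 40.9628 kN·m.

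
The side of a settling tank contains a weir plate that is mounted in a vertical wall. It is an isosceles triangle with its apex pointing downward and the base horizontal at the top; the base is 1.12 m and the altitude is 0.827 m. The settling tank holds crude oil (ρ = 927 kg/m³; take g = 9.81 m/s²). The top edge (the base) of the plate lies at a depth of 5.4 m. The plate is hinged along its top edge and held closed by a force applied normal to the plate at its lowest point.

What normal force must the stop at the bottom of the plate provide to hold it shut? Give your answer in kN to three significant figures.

P ≈ 8.16 kN

γ = ρg = 927 × 9.81 / 1000 = 9.09387 kN/m³.
With the apex down, the centroid sits h/3 = 0.827/3 = 0.275667 m below the base (the top edge), so the centroid depth is h_c = 5.4 + 0.275667 = 5.67567 m.
A = ½ × 1.12 × 0.827 = 0.46312 m².
Resultant F = γ·h_c·A = 9.09387 × 5.67567 × 0.46312 = 23.9034 kN.
I_c = b·h³/36 = 1.12 × 0.827³/36 = 0.0175967 m⁴.
Centre of pressure: y_p = y_c + I_c/(y_c·A) = 5.67567 + 0.0175967/(5.67567 × 0.46312) = 5.67567 + 0.00669454 = 5.68236 m along the plane.
The resultant acts 0.275667 + 0.00669454 = 0.282362 m (along the plate) below the hinge at the top edge, so the moment about the hinge is M = F × 0.282362 = 23.9034 × 0.282362 = 6.74941 kN·m.
A normal force at the bottom, 0.827 m from the hinge, must supply this moment: P = 6.74941/0.827 = 8.16132 kN.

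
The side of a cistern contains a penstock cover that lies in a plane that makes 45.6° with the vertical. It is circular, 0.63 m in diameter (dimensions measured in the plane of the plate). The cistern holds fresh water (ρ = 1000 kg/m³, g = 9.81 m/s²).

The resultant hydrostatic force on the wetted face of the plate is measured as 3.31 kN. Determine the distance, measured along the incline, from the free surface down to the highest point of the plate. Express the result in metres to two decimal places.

y_top ≈ 1.23 m

γ = ρg = 1000 × 9.81 = 9810 N/m³ = 9.81 kN/m³.
A = π(0.315)² = 0.311725 m².
From F = γ·h_c·A, the centroid depth is h_c = 3.31/(9.81 × 0.311725) = 1.0824 m.
The plate makes 45.6° with the vertical, i.e. θ = 90° − 45.6° = 44.4° to the horizontal. Measuring y along the incline from the free-surface line, vertical depth h = y·sinθ with sinθ = 0.699663.
Along the incline, y_c = h_c/sinθ = 1.0824/0.699663 = 1.54703 m.
The centroid is at the centre, 0.315 m below the top of the plate, so the highest point sits at y_top = 1.54703 − 0.315 = 1.23203 m along the incline.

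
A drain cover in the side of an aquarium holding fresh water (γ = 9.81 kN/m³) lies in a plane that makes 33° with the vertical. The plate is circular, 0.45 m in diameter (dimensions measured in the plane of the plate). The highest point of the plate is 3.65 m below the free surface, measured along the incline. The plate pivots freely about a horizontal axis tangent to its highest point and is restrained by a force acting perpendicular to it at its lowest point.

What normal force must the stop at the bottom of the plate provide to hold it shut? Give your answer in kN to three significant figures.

P ≈ 2.57 kN

γ = 9.81 kN/m³.
The plate makes 33° with the vertical, i.e. θ = 90° − 33° = 57° to the horizontal. Measuring y along the incline from the free-surface line, vertical depth h = y·sinθ with sinθ = 0.838671.
The centroid is at the centre, 0.225 m below the top of the plate, so y_c = 3.65 + 0.225 = 3.875 m and h_c = 3.875 × 0.838671 = 3.24985 m.
A = π(0.225)² = 0.159043 m².
Resultant F = γ·h_c·A = 9.81 × 3.24985 × 0.159043 = 5.07045 kN.
I_c = πr⁴/4 = π × 0.225⁴/4 = 0.00201289 m⁴.
Centre of pressure: y_p = y_c + I_c/(y_c·A) = 3.875 + 0.00201289/(3.875 × 0.159043) = 3.875 + 0.00326613 = 3.87827 m along the plane.
The resultant acts 0.225 + 0.00326613 = 0.228266 m (along the plate) below the hinge at the top edge, so the moment about the hinge is M = F × 0.228266 = 5.07045 × 0.228266 = 1.15741 kN·m.
A normal force at the bottom, 0.45 m from the hinge, must supply this moment: P = 1.15741/0.45 = 2.57202 kN.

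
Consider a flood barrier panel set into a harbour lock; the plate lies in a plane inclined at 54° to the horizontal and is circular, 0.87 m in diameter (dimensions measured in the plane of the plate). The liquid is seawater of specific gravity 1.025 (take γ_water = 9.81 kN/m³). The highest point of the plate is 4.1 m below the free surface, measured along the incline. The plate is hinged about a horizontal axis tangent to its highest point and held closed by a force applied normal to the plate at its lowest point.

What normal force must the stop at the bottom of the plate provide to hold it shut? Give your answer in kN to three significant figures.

P ≈ 11.2 kN

γ = 1.025 × 9.81 = 10.05525 kN/m³.
Let θ = 54° be the plate's angle to the horizontal; measure y along the incline from where the plane meets the free surface. Vertical depth h = y·sinθ with sinθ = 0.809017.
The centroid is at the centre, 0.435 m below the top of the plate, so y_c = 4.1 + 0.435 = 4.535 m and h_c = 4.535 × 0.809017 = 3.66889 m.
A = π(0.435)² = 0.594468 m².
Resultant F = γ·h_c·A = 10.05525 × 3.66889 × 0.594468 = 21.9309 kN.
I_c = πr⁴/4 = π × 0.435⁴/4 = 0.028122 m⁴.
Centre of pressure: y_p = y_c + I_c/(y_c·A) = 4.535 + 0.028122/(4.535 × 0.594468) = 4.535 + 0.0104313 = 4.54543 m along the plane.
The resultant acts 0.435 + 0.0104313 = 0.445431 m (along the plate) below the hinge at the top edge, so the moment about the hinge is M = F × 0.445431 = 21.9309 × 0.445431 = 9.7687 kN·m.
A normal force at the bottom, 0.87 m from the hinge, must supply this moment: P = 9.7687/0.87 = 11.2284 kN.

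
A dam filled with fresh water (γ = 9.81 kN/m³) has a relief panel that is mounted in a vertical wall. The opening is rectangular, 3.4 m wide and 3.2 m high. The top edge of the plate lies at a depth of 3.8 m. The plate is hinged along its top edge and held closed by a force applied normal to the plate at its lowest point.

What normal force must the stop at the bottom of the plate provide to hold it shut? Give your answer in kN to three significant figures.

γ = 9.81 kN/m³.
The centroid lies 3.2/2 = 1.6 m below the top edge, so the centroid depth is h_c = 3.8 + 1.6 = 5.4 m.
A = 3.4 × 3.2 = 10.88 m².
Resultant F = γ·h_c·A = 9.81 × 5.4 × 10.88 = 576.357 kN.
I_c = b·h³/12 = 3.4 × 3.2³/12 = 9.28427 m⁴.
Centre of pressure: y_p = y_c + I_c/(y_c·A) = 5.4 + 9.28427/(5.4 × 10.88) = 5.4 + 0.158025 = 5.55803 m along the plane.
The resultant acts 1.6 + 0.158025 = 1.75803 m (along the plate) below the hinge at the top edge, so the moment about the hinge is M = F × 1.75803 = 576.357 × 1.75803 = 1013.25 kN·m.
A normal force at the bottom, 3.2 m from the hinge, must supply this moment: P = 1013.25/3.2 = 316.641 kN.

P ≈ 317 kN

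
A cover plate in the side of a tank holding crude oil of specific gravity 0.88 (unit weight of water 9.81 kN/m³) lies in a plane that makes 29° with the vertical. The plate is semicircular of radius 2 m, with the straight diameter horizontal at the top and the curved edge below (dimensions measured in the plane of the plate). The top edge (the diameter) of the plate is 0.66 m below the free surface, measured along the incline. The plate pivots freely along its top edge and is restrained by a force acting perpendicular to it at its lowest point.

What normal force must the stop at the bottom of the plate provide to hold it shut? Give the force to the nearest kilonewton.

P ≈ 37 kN

γ = 0.88 × 9.81 = 8.6328 kN/m³.
The plate makes 29° with the vertical, i.e. θ = 90° − 29° = 61° to the horizontal. Measuring y along the incline from the free-surface line, vertical depth h = y·sinθ with sinθ = 0.874620.
The centroid of a semicircle lies 4r/(3π) = 0.848826 m from the diameter, here below the top edge, so y_c = 0.66 + 0.848826 = 1.50883 m and h_c = 1.50883 × 0.874620 = 1.31965 m.
A = πr²/2 = π × 2²/2 = 6.28319 m².
Resultant F = γ·h_c·A = 8.6328 × 1.31965 × 6.28319 = 71.5798 kN.
I_c = (π/8 − 8/(9π))·r⁴ = 0.109757 × 2⁴ = 1.75611 m⁴.
Centre of pressure: y_p = y_c + I_c/(y_c·A) = 1.50883 + 1.75611/(1.50883 × 6.28319) = 1.50883 + 0.185238 = 1.69407 m along the plane.
The resultant acts 0.848826 + 0.185238 = 1.03406 m (along the plate) below the hinge at the top edge, so the moment about the hinge is M = F × 1.03406 = 71.5798 × 1.03406 = 74.0178 kN·m.
A normal force at the bottom, 2 m from the hinge, must supply this moment: P = 74.0178/2 = 37.0089 kN.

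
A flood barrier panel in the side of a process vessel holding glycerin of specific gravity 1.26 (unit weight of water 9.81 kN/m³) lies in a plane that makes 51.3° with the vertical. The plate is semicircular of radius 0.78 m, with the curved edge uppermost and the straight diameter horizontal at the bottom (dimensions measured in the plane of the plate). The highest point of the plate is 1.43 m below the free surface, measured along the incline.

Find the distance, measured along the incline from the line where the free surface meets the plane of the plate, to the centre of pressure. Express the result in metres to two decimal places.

γ = 1.26 × 9.81 = 12.3606 kN/m³.
The plate makes 51.3° with the vertical, i.e. θ = 90° − 51.3° = 38.7° to the horizontal. Measuring y along the incline from the free-surface line, vertical depth h = y·sinθ with sinθ = 0.625243.
The centroid lies 4r/(3π) = 0.331042 m above the diameter, so r − 4r/(3π) = 0.78 − 0.331042 = 0.448958 m below the topmost point, so y_c = 1.43 + 0.448958 = 1.87896 m and h_c = 1.87896 × 0.625243 = 1.17481 m.
A = πr²/2 = π × 0.78²/2 = 0.955672 m².
Resultant F = γ·h_c·A = 12.3606 × 1.17481 × 0.955672 = 13.8777 kN.
I_c = (π/8 − 8/(9π))·r⁴ = 0.109757 × 0.78⁴ = 0.0406266 m⁴.
Centre of pressure: y_p = y_c + I_c/(y_c·A) = 1.87896 + 0.0406266/(1.87896 × 0.955672) = 1.87896 + 0.0226248 = 1.90158 m along the plane.

y_p = 1.90 m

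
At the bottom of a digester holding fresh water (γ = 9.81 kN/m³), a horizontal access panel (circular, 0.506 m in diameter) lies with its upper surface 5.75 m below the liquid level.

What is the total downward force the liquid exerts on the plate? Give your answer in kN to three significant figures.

γ = 9.81 kN/m³.
The plate is horizontal, so pressure is uniform at p = γ·h = 9.81 × 5.75 = 56.4075 kN/m².
A = π(0.253)² = 0.20109 m².
F = p·A = 56.4075 × 0.20109 = 11.343 kN.

F ≈ 11.3 kN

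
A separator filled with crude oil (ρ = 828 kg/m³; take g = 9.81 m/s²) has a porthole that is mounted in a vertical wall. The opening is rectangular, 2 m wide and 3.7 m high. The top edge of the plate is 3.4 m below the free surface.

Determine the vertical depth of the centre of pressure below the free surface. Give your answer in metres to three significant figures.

h_p = 5.47 m

γ = ρg = 828 × 9.81 / 1000 = 8.12268 kN/m³.
The centroid lies 3.7/2 = 1.85 m below the top edge, so the centroid depth is h_c = 3.4 + 1.85 = 5.25 m.
A = 2 × 3.7 = 7.4 m².
Resultant F = γ·h_c·A = 8.12268 × 5.25 × 7.4 = 315.566 kN.
I_c = b·h³/12 = 2 × 3.7³/12 = 8.44217 m⁴.
Centre of pressure: y_p = y_c + I_c/(y_c·A) = 5.25 + 8.44217/(5.25 × 7.4) = 5.25 + 0.217302 = 5.4673 m along the plane.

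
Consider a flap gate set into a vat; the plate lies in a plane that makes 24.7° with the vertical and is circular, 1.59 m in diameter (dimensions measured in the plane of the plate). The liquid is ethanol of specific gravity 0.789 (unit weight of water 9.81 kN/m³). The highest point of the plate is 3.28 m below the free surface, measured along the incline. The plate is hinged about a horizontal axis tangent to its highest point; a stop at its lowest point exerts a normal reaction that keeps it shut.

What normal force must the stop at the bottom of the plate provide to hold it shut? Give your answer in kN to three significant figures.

P ≈ 29.8 kN

γ = 0.789 × 9.81 = 7.74009 kN/m³.
The plate makes 24.7° with the vertical, i.e. θ = 90° − 24.7° = 65.3° to the horizontal. Measuring y along the incline from the free-surface line, vertical depth h = y·sinθ with sinθ = 0.908508.
The centroid is at the centre, 0.795 m below the top of the plate, so y_c = 3.28 + 0.795 = 4.075 m and h_c = 4.075 × 0.908508 = 3.70217 m.
A = π(0.795)² = 1.98557 m².
Resultant F = γ·h_c·A = 7.74009 × 3.70217 × 1.98557 = 56.8968 kN.
I_c = πr⁴/4 = π × 0.795⁴/4 = 0.313732 m⁴.
Centre of pressure: y_p = y_c + I_c/(y_c·A) = 4.075 + 0.313732/(4.075 × 1.98557) = 4.075 + 0.0387745 = 4.11377 m along the plane.
The resultant acts 0.795 + 0.0387745 = 0.833775 m (along the plate) below the hinge at the top edge, so the moment about the hinge is M = F × 0.833775 = 56.8968 × 0.833775 = 47.4391 kN·m.
A normal force at the bottom, 1.59 m from the hinge, must supply this moment: P = 47.4391/1.59 = 29.8359 kN.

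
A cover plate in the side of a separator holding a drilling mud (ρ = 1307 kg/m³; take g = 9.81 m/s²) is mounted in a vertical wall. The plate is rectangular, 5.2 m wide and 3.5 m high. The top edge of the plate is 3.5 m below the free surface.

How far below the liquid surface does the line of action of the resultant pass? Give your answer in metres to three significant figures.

γ = ρg = 1307 × 9.81 / 1000 = 12.82167 kN/m³.
The centroid lies 3.5/2 = 1.75 m below the top edge, so the centroid depth is h_c = 3.5 + 1.75 = 5.25 m.
A = 5.2 × 3.5 = 18.2 m².
Resultant F = γ·h_c·A = 12.82167 × 5.25 × 18.2 = 1225.11 kN.
I_c = b·h³/12 = 5.2 × 3.5³/12 = 18.5792 m⁴.
Centre of pressure: y_p = y_c + I_c/(y_c·A) = 5.25 + 18.5792/(5.25 × 18.2) = 5.25 + 0.194445 = 5.44444 m along the plane.

h_p = 5.44 m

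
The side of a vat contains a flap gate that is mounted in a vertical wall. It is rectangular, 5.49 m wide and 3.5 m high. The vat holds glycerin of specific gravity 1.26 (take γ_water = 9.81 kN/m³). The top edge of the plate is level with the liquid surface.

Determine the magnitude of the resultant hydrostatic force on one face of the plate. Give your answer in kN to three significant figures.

F ≈ 416 kN

γ = 1.26 × 9.81 = 12.3606 kN/m³.
The centroid lies 3.5/2 = 1.75 m below the top edge, so the centroid depth is h_c = 1.75 m.
A = 5.49 × 3.5 = 19.215 m².
Resultant F = γ·h_c·A = 12.3606 × 1.75 × 19.215 = 415.641 kN.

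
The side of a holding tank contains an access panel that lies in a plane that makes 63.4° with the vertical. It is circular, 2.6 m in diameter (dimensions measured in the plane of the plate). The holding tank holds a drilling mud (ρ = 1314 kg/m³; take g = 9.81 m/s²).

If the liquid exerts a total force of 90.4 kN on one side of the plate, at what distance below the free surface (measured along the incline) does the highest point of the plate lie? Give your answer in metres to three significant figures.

y_top ≈ 1.65 m

γ = ρg = 1314 × 9.81 / 1000 = 12.89034 kN/m³.
A = π(1.3)² = 5.30929 m².
From F = γ·h_c·A, the centroid depth is h_c = 90.4/(12.89034 × 5.30929) = 1.32089 m.
The plate makes 63.4° with the vertical, i.e. θ = 90° − 63.4° = 26.6° to the horizontal. Measuring y along the incline from the free-surface line, vertical depth h = y·sinθ with sinθ = 0.447759.
Along the incline, y_c = h_c/sinθ = 1.32089/0.447759 = 2.95 m.
The centroid is at the centre, 1.3 m below the top of the plate, so the highest point sits at y_top = 2.95 − 1.3 = 1.65 m along the incline.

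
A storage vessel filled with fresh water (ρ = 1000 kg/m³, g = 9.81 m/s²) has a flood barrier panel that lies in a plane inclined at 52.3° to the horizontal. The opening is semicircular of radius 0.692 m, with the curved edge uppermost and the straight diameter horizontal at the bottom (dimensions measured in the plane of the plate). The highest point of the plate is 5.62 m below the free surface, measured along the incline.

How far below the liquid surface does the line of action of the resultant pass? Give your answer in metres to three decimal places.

h_p = 4.766 m

γ = ρg = 1000 × 9.81 = 9810 N/m³ = 9.81 kN/m³.
Let θ = 52.3° be the plate's angle to the horizontal; measure y along the incline from where the plane meets the free surface. Vertical depth h = y·sinθ with sinθ = 0.791224.
The centroid lies 4r/(3π) = 0.293694 m above the diameter, so r − 4r/(3π) = 0.692 − 0.293694 = 0.398306 m below the topmost point, so y_c = 5.62 + 0.398306 = 6.01831 m and h_c = 6.01831 × 0.791224 = 4.76183 m.
A = πr²/2 = π × 0.692²/2 = 0.752198 m².
Resultant F = γ·h_c·A = 9.81 × 4.76183 × 0.752198 = 35.1378 kN.
I_c = (π/8 − 8/(9π))·r⁴ = 0.109757 × 0.692⁴ = 0.0251685 m⁴.
Centre of pressure: y_p = y_c + I_c/(y_c·A) = 6.01831 + 0.0251685/(6.01831 × 0.752198) = 6.01831 + 0.00555969 = 6.02387 m along the plane.
Vertically, h_p = y_p·sinθ = 6.02387 × 0.791224 = 4.76623 m.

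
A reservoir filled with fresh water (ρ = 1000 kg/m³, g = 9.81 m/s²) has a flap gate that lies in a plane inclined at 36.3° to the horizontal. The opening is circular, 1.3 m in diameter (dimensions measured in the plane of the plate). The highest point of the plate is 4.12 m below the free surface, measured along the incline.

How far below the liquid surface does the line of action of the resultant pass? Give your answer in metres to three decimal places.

h_p = 2.837 m

γ = ρg = 1000 × 9.81 = 9810 N/m³ = 9.81 kN/m³.
Let θ = 36.3° be the plate's angle to the horizontal; measure y along the incline from where the plane meets the free surface. Vertical depth h = y·sinθ with sinθ = 0.592013.
The centroid is at the centre, 0.65 m below the top of the plate, so y_c = 4.12 + 0.65 = 4.77 m and h_c = 4.77 × 0.592013 = 2.8239 m.
A = π(0.65)² = 1.32732 m².
Resultant F = γ·h_c·A = 9.81 × 2.8239 × 1.32732 = 36.77 kN.
I_c = πr⁴/4 = π × 0.65⁴/4 = 0.140198 m⁴.
Centre of pressure: y_p = y_c + I_c/(y_c·A) = 4.77 + 0.140198/(4.77 × 1.32732) = 4.77 + 0.0221436 = 4.79214 m along the plane.
Vertically, h_p = y_p·sinθ = 4.79214 × 0.592013 = 2.83701 m.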